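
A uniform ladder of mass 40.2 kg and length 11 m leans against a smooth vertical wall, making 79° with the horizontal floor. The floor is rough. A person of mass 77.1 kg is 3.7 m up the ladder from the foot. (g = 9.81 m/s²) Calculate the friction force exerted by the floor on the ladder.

Torques about the foot: N_wall · 11 sin 79° = 40.2×9.81×5.5 cos 79° + 77.1×9.81×3.7 cos 79° → N_wall = 87.78 N.
ΣF_x = 0: f_floor = N_wall = 87.78 N.

f ≈ 87.8 N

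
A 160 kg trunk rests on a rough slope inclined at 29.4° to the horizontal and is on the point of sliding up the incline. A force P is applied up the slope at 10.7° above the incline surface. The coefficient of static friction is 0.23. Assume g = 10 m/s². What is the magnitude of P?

On the verge of sliding up the incline, friction equals μN and acts down the slope.
Perpendicular: N + P sin 10.7° = W cos 29.4° = 1394 N.
Along incline: P cos 10.7° = W sin 29.4° + μN  with W sin 29.4° = 785.4 N.
Solving the pair for P and N: P = 1079 N, N = 1194 N (and f = μN = 274.5 N).

P ≈ 1080 N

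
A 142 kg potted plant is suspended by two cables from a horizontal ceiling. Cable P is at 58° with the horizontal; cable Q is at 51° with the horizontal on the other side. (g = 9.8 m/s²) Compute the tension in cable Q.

T_Q ≈ 780 N

Weight W = 142 × 9.8 = 1392 N acts straight down.
Horizontal: T_P cos 58° = T_Q cos 51°  →  T_P = 1.188 T_Q.
Vertical: T_P sin 58° + T_Q sin 51° = 1392.
Substituting the horizontal relation into the vertical equation gives 1.784 T_Q = 1392, so T_Q = 779.9 N.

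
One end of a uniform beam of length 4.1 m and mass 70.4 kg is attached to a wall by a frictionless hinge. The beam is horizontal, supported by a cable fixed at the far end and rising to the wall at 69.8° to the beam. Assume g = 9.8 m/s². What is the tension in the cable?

Take torques about the hinge: T sin 69.8° · 4.1 = 70.4×9.8×2.05 = 1414.3 N·m.
So T = 1414.3 / (0.9385 × 4.1) = 367.57 N.

T ≈ 368 N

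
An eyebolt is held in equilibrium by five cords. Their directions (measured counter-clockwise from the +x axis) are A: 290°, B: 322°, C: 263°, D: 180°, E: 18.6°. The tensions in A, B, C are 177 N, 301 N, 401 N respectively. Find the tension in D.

T_D ≈ 2480 N

Resolve: ΣF_x = 177 cos 290° + 301 cos 322° + 401 cos 263° + T_D cos 180° + T_E cos 18.6° = 0.
        ΣF_y = 177 sin 290° + 301 sin 322° + 401 sin 263° + T_D sin 180° + T_E sin 18.6° = 0.
The known terms sum to (248.9, -749.7) N, so -1.0000 T_D + 0.9478 T_E = -248.9 and 0.0000 T_D + 0.3190 T_E = 749.7.
Solving simultaneously: T_D = 2476 N, T_E = 2350 N.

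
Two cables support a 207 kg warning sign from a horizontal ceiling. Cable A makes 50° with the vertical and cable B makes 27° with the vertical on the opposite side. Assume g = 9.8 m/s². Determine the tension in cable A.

Angles from the horizontal: cable A is 90° − 50° = 40°, cable B is 90° − 27° = 63°.
Weight W = 207 × 9.8 = 2029 N acts straight down.
Horizontal: T_A cos 40° = T_B cos 63°  →  T_B = 1.687 T_A.
Vertical: T_A sin 40° + T_B sin 63° = 2029.
Substituting the horizontal relation into the vertical equation gives 2.146 T_A = 2029, so T_A = 945.2 N.

T_A ≈ 945 N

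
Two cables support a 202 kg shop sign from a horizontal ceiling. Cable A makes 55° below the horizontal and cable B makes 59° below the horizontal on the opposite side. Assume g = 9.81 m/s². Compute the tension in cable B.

Weight W = 202 × 9.81 = 1982 N acts straight down.
Horizontal: T_A cos 55° = T_B cos 59°  →  T_A = 0.8979 T_B.
Vertical: T_A sin 55° + T_B sin 59° = 1982.
Substituting the horizontal relation into the vertical equation gives 1.593 T_B = 1982, so T_B = 1244 N.

T_B ≈ 1240 N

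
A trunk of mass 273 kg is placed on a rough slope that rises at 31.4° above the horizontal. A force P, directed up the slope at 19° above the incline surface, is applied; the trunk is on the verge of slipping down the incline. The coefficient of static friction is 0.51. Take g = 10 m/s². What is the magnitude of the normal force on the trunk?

On the verge of sliding down the incline, friction equals μN and acts up the slope.
Perpendicular: N + P sin 19° = W cos 31.4° = 2330 N.
Along incline: P cos 19° + μN = W sin 31.4° with W sin 31.4° = 1422 N.
Solving the pair for P and N: P = 300.1 N, N = 2232 N (and f = μN = 1139 N).

N ≈ 2230 N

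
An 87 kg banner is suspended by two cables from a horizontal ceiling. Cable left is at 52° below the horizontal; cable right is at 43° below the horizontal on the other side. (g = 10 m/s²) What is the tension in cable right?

T_right ≈ 538 N

Weight W = 87 × 10 = 870 N acts straight down.
Horizontal: T_left cos 52° = T_right cos 43°  →  T_left = 1.188 T_right.
Vertical: T_left sin 52° + T_right sin 43° = 870.
Substituting the horizontal relation into the vertical equation gives 1.618 T_right = 870, so T_right = 537.7 N.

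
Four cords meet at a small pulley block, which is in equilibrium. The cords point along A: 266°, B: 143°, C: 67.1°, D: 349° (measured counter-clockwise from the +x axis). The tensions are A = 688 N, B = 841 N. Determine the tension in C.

Resolve: ΣF_x = 688 cos 266° + 841 cos 143° + T_C cos 67.1° + T_D cos 349° = 0.
        ΣF_y = 688 sin 266° + 841 sin 143° + T_C sin 67.1° + T_D sin 349° = 0.
The known terms sum to (-719.6, -180.2) N, so 0.3891 T_C + 0.9816 T_D = 719.6 and 0.9212 T_C − 0.1908 T_D = 180.2.
Solving simultaneously: T_C = 321.1 N, T_D = 605.8 N.

T_C ≈ 321 N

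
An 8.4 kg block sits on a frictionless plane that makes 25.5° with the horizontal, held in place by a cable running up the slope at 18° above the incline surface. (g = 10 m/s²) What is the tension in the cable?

T ≈ 38 N

Take axes along and perpendicular to the incline. Weight components: W sin 25.5° = 36.16 N down-slope, W cos 25.5° = 75.82 N into the surface.
Along incline: T cos 18° = W sin 25.5° → T = 38.02 N.
Perpendicular: N = W cos 25.5° − T sin 18° = 64.07 N.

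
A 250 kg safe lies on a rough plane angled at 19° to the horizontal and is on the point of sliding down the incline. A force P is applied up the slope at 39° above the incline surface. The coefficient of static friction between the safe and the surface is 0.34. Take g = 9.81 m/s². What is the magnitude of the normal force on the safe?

N ≈ 2310 N

On the verge of sliding down the incline, friction equals μN and acts up the slope.
Perpendicular: N + P sin 39° = W cos 19° = 2319 N.
Along incline: P cos 39° + μN = W sin 19° with W sin 19° = 798.5 N.
Solving the pair for P and N: P = 17.82 N, N = 2308 N (and f = μN = 784.6 N).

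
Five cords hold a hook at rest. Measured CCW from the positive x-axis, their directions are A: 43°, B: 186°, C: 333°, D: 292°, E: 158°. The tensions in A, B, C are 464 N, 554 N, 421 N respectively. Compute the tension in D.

Resolve: ΣF_x = 464 cos 43° + 554 cos 186° + 421 cos 333° + T_D cos 292° + T_E cos 158° = 0.
        ΣF_y = 464 sin 43° + 554 sin 186° + 421 sin 333° + T_D sin 292° + T_E sin 158° = 0.
The known terms sum to (163.5, 67.41) N, so 0.3746 T_D − 0.9272 T_E = -163.5 and -0.9272 T_D + 0.3746 T_E = -67.41.
Solving simultaneously: T_D = 172 N, T_E = 245.8 N.

T_D ≈ 172 N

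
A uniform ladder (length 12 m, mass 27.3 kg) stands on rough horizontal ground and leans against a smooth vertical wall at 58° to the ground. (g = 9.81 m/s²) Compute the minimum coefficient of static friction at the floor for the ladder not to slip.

μ_min ≈ 0.312

ΣF_y = 0: N_floor = 27.3×9.81 = 267.81 N.
Torques about the foot: N_wall · 12 sin 58° = 27.3×9.81×6 cos 58° → N_wall = 83.674 N.
ΣF_x = 0: f_floor = N_wall = 83.674 N.
μ_min = f_floor / N_floor = 83.674 / 267.81 = 0.3124.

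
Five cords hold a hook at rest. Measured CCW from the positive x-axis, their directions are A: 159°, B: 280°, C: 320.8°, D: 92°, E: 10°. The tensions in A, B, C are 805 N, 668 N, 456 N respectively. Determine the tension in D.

Resolve: ΣF_x = 805 cos 159° + 668 cos 280° + 456 cos 320.8° + T_D cos 92° + T_E cos 10° = 0.
        ΣF_y = 805 sin 159° + 668 sin 280° + 456 sin 320.8° + T_D sin 92° + T_E sin 10° = 0.
The known terms sum to (-282.2, -657.6) N, so -0.0349 T_D + 0.9848 T_E = 282.2 and 0.9994 T_D + 0.1736 T_E = 657.6.
Solving simultaneously: T_D = 604.5 N, T_E = 307.9 N.

T_D ≈ 604 N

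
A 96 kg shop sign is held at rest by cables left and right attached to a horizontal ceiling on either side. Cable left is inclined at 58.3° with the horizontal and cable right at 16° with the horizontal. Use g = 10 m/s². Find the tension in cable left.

Weight W = 96 × 10 = 960 N acts straight down.
Horizontal: T_left cos 58.3° = T_right cos 16°  →  T_right = 0.5466 T_left.
Vertical: T_left sin 58.3° + T_right sin 16° = 960.
Substituting the horizontal relation into the vertical equation gives 1.001 T_left = 960, so T_left = 958.6 N.

T_left ≈ 959 N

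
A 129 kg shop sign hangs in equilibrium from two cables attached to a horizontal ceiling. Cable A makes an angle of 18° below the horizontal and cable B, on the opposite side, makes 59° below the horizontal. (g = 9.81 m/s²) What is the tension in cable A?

Weight W = 129 × 9.81 = 1265 N acts straight down.
Horizontal: T_A cos 18° = T_B cos 59°  →  T_B = 1.847 T_A.
Vertical: T_A sin 18° + T_B sin 59° = 1265.
Substituting the horizontal relation into the vertical equation gives 1.892 T_A = 1265, so T_A = 668.9 N.

T_A ≈ 669 N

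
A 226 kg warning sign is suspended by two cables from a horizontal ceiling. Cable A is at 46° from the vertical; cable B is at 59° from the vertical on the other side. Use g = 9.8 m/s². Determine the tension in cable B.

Angles from the horizontal: cable A is 90° − 46° = 44°, cable B is 90° − 59° = 31°.
Weight W = 226 × 9.8 = 2215 N acts straight down.
Horizontal: T_A cos 44° = T_B cos 31°  →  T_A = 1.192 T_B.
Vertical: T_A sin 44° + T_B sin 31° = 2215.
Substituting the horizontal relation into the vertical equation gives 1.343 T_B = 2215, so T_B = 1649 N.

T_B ≈ 1650 N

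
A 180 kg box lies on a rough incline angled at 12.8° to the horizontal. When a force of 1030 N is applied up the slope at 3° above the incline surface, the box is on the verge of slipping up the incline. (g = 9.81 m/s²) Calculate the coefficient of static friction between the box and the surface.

On the verge of sliding up the incline, friction is at its maximum μN and acts down the slope.
Perpendicular to incline: N = W cos 12.8° − P sin 3° = 1722 − 53.91 = 1668 N.
Along incline: P cos 3° − μN = W sin 12.8° → μ = −(W sin 12.8° − P cos 3°) / N = 0.3821.

μ ≈ 0.382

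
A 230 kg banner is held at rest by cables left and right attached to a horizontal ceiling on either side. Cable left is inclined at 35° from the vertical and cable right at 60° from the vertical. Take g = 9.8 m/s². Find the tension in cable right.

Angles from the horizontal: cable left is 90° − 35° = 55°, cable right is 90° − 60° = 30°.
Weight W = 230 × 9.8 = 2254 N acts straight down.
Horizontal: T_left cos 55° = T_right cos 30°  →  T_left = 1.51 T_right.
Vertical: T_left sin 55° + T_right sin 30° = 2254.
Substituting the horizontal relation into the vertical equation gives 1.737 T_right = 2254, so T_right = 1298 N.

T_right ≈ 1300 N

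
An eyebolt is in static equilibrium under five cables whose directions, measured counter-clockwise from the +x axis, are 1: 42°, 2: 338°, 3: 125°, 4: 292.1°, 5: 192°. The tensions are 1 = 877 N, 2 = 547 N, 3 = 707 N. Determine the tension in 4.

T_4 ≈ 796 N

Resolve: ΣF_x = 877 cos 42° + 547 cos 338° + 707 cos 125° + T_4 cos 292.1° + T_5 cos 192° = 0.
        ΣF_y = 877 sin 42° + 547 sin 338° + 707 sin 125° + T_4 sin 292.1° + T_5 sin 192° = 0.
The known terms sum to (753.4, 961.1) N, so 0.3762 T_4 − 0.9781 T_5 = -753.4 and -0.9265 T_4 − 0.2079 T_5 = -961.1.
Solving simultaneously: T_4 = 795.8 N, T_5 = 1076 N.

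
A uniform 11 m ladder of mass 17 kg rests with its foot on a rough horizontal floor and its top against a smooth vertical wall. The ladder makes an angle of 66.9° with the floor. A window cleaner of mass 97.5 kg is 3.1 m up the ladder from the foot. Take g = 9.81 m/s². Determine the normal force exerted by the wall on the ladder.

N_wall ≈ 151 N

Torques about the foot: N_wall · 11 sin 66.9° = 17×9.81×5.5 cos 66.9° + 97.5×9.81×3.1 cos 66.9° → N_wall = 150.54 N.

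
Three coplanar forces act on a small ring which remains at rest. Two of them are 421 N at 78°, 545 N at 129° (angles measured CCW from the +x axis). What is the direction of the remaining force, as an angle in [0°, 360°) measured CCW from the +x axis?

θ ≈ 287°

Sum the known components: ΣF_x = -255.4 N, ΣF_y = 835.3 N.
For equilibrium the remaining force must supply (−ΣF_x, −ΣF_y) = (255.4, -835.3) N.
Magnitude = √((255.4)² + (-835.3)²) = 873.5 N; direction = atan2(-835.3, 255.4) = 287.0°.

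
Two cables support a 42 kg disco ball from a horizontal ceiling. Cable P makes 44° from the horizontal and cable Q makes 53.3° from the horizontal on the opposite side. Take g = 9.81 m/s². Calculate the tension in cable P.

Weight W = 42 × 9.81 = 412 N acts straight down.
Horizontal: T_P cos 44° = T_Q cos 53.3°  →  T_Q = 1.204 T_P.
Vertical: T_P sin 44° + T_Q sin 53.3° = 412.
Substituting the horizontal relation into the vertical equation gives 1.66 T_P = 412, so T_P = 248.2 N.

T_P ≈ 248 N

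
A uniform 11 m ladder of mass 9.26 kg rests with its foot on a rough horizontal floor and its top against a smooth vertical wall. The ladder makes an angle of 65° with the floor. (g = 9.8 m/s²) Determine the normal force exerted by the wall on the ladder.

N_wall ≈ 21.2 N

Torques about the foot: N_wall · 11 sin 65° = 9.26×9.8×5.5 cos 65° → N_wall = 21.158 N.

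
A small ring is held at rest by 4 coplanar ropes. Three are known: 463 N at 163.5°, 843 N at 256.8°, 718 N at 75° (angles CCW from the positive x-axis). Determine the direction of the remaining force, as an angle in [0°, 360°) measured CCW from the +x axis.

θ ≈ 359°

Sum the known components: ΣF_x = -450.6 N, ΣF_y = 4.307 N.
For equilibrium the remaining force must supply (−ΣF_x, −ΣF_y) = (450.6, -4.307) N.
Magnitude = √((450.6)² + (-4.307)²) = 450.6 N; direction = atan2(-4.307, 450.6) = 359.5°.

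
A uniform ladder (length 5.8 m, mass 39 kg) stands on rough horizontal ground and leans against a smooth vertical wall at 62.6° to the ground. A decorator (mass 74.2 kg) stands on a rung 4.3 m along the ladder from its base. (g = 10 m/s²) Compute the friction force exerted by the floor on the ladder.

Torques about the foot: N_wall · 5.8 sin 62.6° = 39×10×2.9 cos 62.6° + 74.2×10×4.3 cos 62.6° → N_wall = 386.22 N.
ΣF_x = 0: f_floor = N_wall = 386.22 N.

f ≈ 386 N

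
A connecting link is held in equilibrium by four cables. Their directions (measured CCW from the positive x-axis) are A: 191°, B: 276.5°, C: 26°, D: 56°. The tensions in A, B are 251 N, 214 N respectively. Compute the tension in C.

Resolve: ΣF_x = 251 cos 191° + 214 cos 276.5° + T_C cos 26° + T_D cos 56° = 0.
        ΣF_y = 251 sin 191° + 214 sin 276.5° + T_C sin 26° + T_D sin 56° = 0.
The known terms sum to (-222.2, -260.5) N, so 0.8988 T_C + 0.5592 T_D = 222.2 and 0.4384 T_C + 0.8290 T_D = 260.5.
Solving simultaneously: T_C = 77 N, T_D = 273.5 N.

T_C ≈ 77 N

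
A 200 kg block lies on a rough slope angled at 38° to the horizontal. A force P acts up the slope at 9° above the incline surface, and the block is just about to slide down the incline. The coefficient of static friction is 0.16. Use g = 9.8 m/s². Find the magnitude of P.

On the verge of sliding down the incline, friction equals μN and acts up the slope.
Perpendicular: N + P sin 9° = W cos 38° = 1545 N.
Along incline: P cos 9° + μN = W sin 38° with W sin 38° = 1207 N.
Solving the pair for P and N: P = 996.8 N, N = 1389 N (and f = μN = 222.2 N).

P ≈ 997 N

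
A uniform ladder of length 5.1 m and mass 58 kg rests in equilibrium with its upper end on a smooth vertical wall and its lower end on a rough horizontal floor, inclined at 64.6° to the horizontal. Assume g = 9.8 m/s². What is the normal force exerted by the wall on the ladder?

N_wall ≈ 135 N

Torques about the foot: N_wall · 5.1 sin 64.6° = 58×9.8×2.55 cos 64.6° → N_wall = 134.95 N.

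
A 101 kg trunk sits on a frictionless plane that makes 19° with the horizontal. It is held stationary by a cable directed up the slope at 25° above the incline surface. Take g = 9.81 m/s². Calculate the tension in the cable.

Take axes along and perpendicular to the incline. Weight components: W sin 19° = 322.6 N down-slope, W cos 19° = 936.8 N into the surface.
Along incline: T cos 25° = W sin 19° → T = 355.9 N.
Perpendicular: N = W cos 19° − T sin 25° = 786.4 N.

T ≈ 356 N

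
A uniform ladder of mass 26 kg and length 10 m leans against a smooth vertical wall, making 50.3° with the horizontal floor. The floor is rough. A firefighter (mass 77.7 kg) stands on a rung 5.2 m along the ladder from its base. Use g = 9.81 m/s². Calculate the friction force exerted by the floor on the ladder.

f ≈ 435 N

Torques about the foot: N_wall · 10 sin 50.3° = 26×9.81×5 cos 50.3° + 77.7×9.81×5.2 cos 50.3° → N_wall = 434.94 N.
ΣF_x = 0: f_floor = N_wall = 434.94 N.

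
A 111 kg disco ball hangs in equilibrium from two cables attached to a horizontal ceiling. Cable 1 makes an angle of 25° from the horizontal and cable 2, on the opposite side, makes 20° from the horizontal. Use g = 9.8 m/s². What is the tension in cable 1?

Weight W = 111 × 9.8 = 1088 N acts straight down.
Horizontal: T_1 cos 25° = T_2 cos 20°  →  T_2 = 0.9645 T_1.
Vertical: T_1 sin 25° + T_2 sin 20° = 1088.
Substituting the horizontal relation into the vertical equation gives 0.7525 T_1 = 1088, so T_1 = 1446 N.

T_1 ≈ 1450 N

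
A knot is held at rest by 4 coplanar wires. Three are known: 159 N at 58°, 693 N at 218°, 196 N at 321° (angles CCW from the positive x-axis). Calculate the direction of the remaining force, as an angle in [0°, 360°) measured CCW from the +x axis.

Sum the known components: ΣF_x = -309.5 N, ΣF_y = -415.2 N.
For equilibrium the remaining force must supply (−ΣF_x, −ΣF_y) = (309.5, 415.2) N.
Magnitude = √((309.5)² + (415.2)²) = 517.8 N; direction = atan2(415.2, 309.5) = 53.3°.

θ ≈ 53.3°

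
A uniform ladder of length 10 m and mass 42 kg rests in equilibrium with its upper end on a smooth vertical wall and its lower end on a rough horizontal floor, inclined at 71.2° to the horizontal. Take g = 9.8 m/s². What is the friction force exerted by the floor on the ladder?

Torques about the foot: N_wall · 10 sin 71.2° = 42×9.8×5 cos 71.2° → N_wall = 70.06 N.
ΣF_x = 0: f_floor = N_wall = 70.06 N.

f ≈ 70.1 N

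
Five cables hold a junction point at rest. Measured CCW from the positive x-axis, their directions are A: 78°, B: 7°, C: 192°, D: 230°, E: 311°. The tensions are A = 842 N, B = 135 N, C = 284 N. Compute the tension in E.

T_E ≈ 484 N

Resolve: ΣF_x = 842 cos 78° + 135 cos 7° + 284 cos 192° + T_D cos 230° + T_E cos 311° = 0.
        ΣF_y = 842 sin 78° + 135 sin 7° + 284 sin 192° + T_D sin 230° + T_E sin 311° = 0.
The known terms sum to (31.26, 781) N, so -0.6428 T_D + 0.6561 T_E = -31.26 and -0.7660 T_D − 0.7547 T_E = -781.
Solving simultaneously: T_D = 542.7 N, T_E = 484 N.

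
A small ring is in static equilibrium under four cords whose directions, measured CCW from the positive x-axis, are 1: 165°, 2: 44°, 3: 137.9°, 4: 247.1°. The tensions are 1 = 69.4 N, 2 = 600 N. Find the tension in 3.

Resolve: ΣF_x = 69.4 cos 165° + 600 cos 44° + T_3 cos 137.9° + T_4 cos 247.1° = 0.
        ΣF_y = 69.4 sin 165° + 600 sin 44° + T_3 sin 137.9° + T_4 sin 247.1° = 0.
The known terms sum to (364.6, 434.8) N, so -0.7420 T_3 − 0.3891 T_4 = -364.6 and 0.6704 T_3 − 0.9212 T_4 = -434.8.
Solving simultaneously: T_3 = 176.5 N, T_4 = 600.4 N.

T_3 ≈ 176 N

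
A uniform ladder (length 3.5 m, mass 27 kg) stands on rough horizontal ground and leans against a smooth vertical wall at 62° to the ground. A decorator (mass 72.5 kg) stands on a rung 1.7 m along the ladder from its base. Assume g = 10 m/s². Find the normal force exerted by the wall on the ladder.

N_wall ≈ 259 N

Torques about the foot: N_wall · 3.5 sin 62° = 27×10×1.75 cos 62° + 72.5×10×1.7 cos 62° → N_wall = 259.02 N.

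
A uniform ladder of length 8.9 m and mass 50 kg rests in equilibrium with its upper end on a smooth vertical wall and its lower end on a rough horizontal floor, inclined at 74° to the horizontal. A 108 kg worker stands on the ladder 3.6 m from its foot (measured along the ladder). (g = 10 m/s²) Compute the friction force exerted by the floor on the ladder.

f ≈ 197 N

Torques about the foot: N_wall · 8.9 sin 74° = 50×10×4.45 cos 74° + 108×10×3.6 cos 74° → N_wall = 196.95 N.
ΣF_x = 0: f_floor = N_wall = 196.95 N.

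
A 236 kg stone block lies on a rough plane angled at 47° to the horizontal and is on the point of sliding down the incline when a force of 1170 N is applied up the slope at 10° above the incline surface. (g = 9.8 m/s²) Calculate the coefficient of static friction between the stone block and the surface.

On the verge of sliding down the incline, friction is at its maximum μN and acts up the slope.
Perpendicular to incline: N = W cos 47° − P sin 10° = 1577 − 203.2 = 1374 N.
Along incline: P cos 10° + μN = W sin 47° → μ = (W sin 47° − P cos 10°) / N = 0.3924.

μ ≈ 0.392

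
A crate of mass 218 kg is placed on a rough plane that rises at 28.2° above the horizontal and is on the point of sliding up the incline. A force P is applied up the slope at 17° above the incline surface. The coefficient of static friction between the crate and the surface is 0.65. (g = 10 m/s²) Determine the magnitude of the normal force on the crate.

On the verge of sliding up the incline, friction equals μN and acts down the slope.
Perpendicular: N + P sin 17° = W cos 28.2° = 1921 N.
Along incline: P cos 17° = W sin 28.2° + μN  with W sin 28.2° = 1030 N.
Solving the pair for P and N: P = 1988 N, N = 1340 N (and f = μN = 871 N).

N ≈ 1340 N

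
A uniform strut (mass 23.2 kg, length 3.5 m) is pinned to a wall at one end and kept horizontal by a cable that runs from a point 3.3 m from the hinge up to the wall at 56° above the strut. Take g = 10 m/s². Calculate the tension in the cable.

T ≈ 148 N

Take torques about the hinge: T sin 56° · 3.3 = 23.2×10×1.75 = 406 N·m.
So T = 406 / (0.8290 × 3.3) = 148.4 N.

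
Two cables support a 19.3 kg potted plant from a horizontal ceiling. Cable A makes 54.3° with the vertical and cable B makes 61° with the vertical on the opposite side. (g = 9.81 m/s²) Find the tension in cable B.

T_B ≈ 170 N

Angles from the horizontal: cable A is 90° − 54.3° = 35.7°, cable B is 90° − 61° = 29°.
Weight W = 19.3 × 9.81 = 189.3 N acts straight down.
Horizontal: T_A cos 35.7° = T_B cos 29°  →  T_A = 1.077 T_B.
Vertical: T_A sin 35.7° + T_B sin 29° = 189.3.
Substituting the horizontal relation into the vertical equation gives 1.113 T_B = 189.3, so T_B = 170.1 N.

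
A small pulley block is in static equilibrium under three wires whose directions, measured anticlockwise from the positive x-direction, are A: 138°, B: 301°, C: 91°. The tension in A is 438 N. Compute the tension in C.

Resolve: ΣF_x = 438 cos 138° + T_B cos 301° + T_C cos 91° = 0.
        ΣF_y = 438 sin 138° + T_B sin 301° + T_C sin 91° = 0.
The known terms sum to (-325.5, 293.1) N, so 0.5150 T_B − 0.0175 T_C = 325.5 and -0.8572 T_B + 0.9998 T_C = -293.1.
Solving simultaneously: T_B = 640.7 N, T_C = 256.1 N.

T_C ≈ 256 N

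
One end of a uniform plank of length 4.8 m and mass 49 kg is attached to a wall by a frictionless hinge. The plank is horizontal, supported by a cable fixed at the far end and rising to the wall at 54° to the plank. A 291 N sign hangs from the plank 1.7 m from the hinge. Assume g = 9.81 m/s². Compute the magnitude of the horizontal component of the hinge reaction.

Take torques about the hinge: T sin 54° · 4.8 = 49×9.81×2.4 + 291×1.7 = 1648.4 N·m.
So T = 1648.4 / (0.8090 × 4.8) = 424.48 N.
ΣF_x = 0: H_x = T cos 54° = 249.5 N.

H_x ≈ 250 N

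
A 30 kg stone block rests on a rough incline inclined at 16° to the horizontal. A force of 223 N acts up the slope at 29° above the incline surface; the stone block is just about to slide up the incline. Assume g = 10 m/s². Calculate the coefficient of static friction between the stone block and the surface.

On the verge of sliding up the incline, friction is at its maximum μN and acts down the slope.
Perpendicular to incline: N = W cos 16° − P sin 29° = 288.4 − 108.1 = 180.3 N.
Along incline: P cos 29° − μN = W sin 16° → μ = −(W sin 16° − P cos 29°) / N = 0.6232.

μ ≈ 0.623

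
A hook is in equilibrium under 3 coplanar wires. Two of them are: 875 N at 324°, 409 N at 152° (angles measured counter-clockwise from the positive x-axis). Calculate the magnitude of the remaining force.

Sum the known components: ΣF_x = 346.8 N, ΣF_y = -322.3 N.
For equilibrium the remaining force must supply (−ΣF_x, −ΣF_y) = (-346.8, 322.3) N.
Magnitude = √((-346.8)² + (322.3)²) = 473.4 N; direction = atan2(322.3, -346.8) = 137.1°.

F ≈ 473 N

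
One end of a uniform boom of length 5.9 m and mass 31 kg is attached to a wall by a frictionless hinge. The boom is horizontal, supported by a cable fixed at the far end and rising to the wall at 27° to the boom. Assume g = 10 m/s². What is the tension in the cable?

T ≈ 341 N

Take torques about the hinge: T sin 27° · 5.9 = 31×10×2.95 = 914.5 N·m.
So T = 914.5 / (0.4540 × 5.9) = 341.42 N.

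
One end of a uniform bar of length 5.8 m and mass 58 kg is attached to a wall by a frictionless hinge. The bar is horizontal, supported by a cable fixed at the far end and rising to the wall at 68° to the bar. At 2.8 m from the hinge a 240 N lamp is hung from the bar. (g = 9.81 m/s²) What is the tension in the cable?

T ≈ 432 N

Take torques about the hinge: T sin 68° · 5.8 = 58×9.81×2.9 + 240×2.8 = 2322 N·m.
So T = 2322 / (0.9272 × 5.8) = 431.79 N.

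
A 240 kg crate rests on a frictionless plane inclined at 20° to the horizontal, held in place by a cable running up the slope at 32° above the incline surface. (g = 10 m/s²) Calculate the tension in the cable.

Take axes along and perpendicular to the incline. Weight components: W sin 20° = 820.8 N down-slope, W cos 20° = 2255 N into the surface.
Along incline: T cos 32° = W sin 20° → T = 967.9 N.
Perpendicular: N = W cos 20° − T sin 32° = 1742 N.

T ≈ 968 N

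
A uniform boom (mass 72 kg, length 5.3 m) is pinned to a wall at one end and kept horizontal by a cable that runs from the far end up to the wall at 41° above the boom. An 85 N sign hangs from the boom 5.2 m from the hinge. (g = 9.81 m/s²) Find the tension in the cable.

T ≈ 665 N

Take torques about the hinge: T sin 41° · 5.3 = 72×9.81×2.65 + 85×5.2 = 2313.7 N·m.
So T = 2313.7 / (0.6561 × 5.3) = 665.42 N.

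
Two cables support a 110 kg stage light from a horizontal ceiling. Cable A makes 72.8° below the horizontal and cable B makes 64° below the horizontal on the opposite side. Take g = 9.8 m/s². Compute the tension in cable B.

Weight W = 110 × 9.8 = 1078 N acts straight down.
Horizontal: T_A cos 72.8° = T_B cos 64°  →  T_A = 1.482 T_B.
Vertical: T_A sin 72.8° + T_B sin 64° = 1078.
Substituting the horizontal relation into the vertical equation gives 2.315 T_B = 1078, so T_B = 465.7 N.

T_B ≈ 466 N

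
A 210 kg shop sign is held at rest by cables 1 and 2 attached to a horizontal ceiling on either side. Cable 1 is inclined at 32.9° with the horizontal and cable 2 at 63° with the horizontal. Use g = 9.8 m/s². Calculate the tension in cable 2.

T_2 ≈ 1740 N

Weight W = 210 × 9.8 = 2058 N acts straight down.
Horizontal: T_1 cos 32.9° = T_2 cos 63°  →  T_1 = 0.5407 T_2.
Vertical: T_1 sin 32.9° + T_2 sin 63° = 2058.
Substituting the horizontal relation into the vertical equation gives 1.185 T_2 = 2058, so T_2 = 1737 N.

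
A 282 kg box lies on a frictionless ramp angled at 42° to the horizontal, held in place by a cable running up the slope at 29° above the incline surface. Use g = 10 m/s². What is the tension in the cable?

Take axes along and perpendicular to the incline. Weight components: W sin 42° = 1887 N down-slope, W cos 42° = 2096 N into the surface.
Along incline: T cos 29° = W sin 42° → T = 2157 N.
Perpendicular: N = W cos 42° − T sin 29° = 1050 N.

T ≈ 2160 N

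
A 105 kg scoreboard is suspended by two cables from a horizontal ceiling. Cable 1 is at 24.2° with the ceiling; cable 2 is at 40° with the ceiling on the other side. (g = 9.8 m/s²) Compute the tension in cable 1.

T_1 ≈ 876 N

Weight W = 105 × 9.8 = 1029 N acts straight down.
Horizontal: T_1 cos 24.2° = T_2 cos 40°  →  T_2 = 1.191 T_1.
Vertical: T_1 sin 24.2° + T_2 sin 40° = 1029.
Substituting the horizontal relation into the vertical equation gives 1.175 T_1 = 1029, so T_1 = 875.5 N.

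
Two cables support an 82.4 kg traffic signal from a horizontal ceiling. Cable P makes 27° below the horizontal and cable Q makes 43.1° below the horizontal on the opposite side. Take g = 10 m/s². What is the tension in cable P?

T_P ≈ 640 N

Weight W = 82.4 × 10 = 824 N acts straight down.
Horizontal: T_P cos 27° = T_Q cos 43.1°  →  T_Q = 1.22 T_P.
Vertical: T_P sin 27° + T_Q sin 43.1° = 824.
Substituting the horizontal relation into the vertical equation gives 1.288 T_P = 824, so T_P = 639.9 N.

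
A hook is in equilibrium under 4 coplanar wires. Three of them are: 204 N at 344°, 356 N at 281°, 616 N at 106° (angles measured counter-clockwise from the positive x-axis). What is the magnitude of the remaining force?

Sum the known components: ΣF_x = 94.23 N, ΣF_y = 186.4 N.
For equilibrium the remaining force must supply (−ΣF_x, −ΣF_y) = (-94.23, -186.4) N.
Magnitude = √((-94.23)² + (-186.4)²) = 208.9 N; direction = atan2(-186.4, -94.23) = 243.2°.

F ≈ 209 N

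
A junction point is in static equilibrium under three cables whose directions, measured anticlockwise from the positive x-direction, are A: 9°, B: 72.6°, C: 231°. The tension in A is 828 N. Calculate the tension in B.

T_B ≈ 1510 N

Resolve: ΣF_x = 828 cos 9° + T_B cos 72.6° + T_C cos 231° = 0.
        ΣF_y = 828 sin 9° + T_B sin 72.6° + T_C sin 231° = 0.
The known terms sum to (817.8, 129.5) N, so 0.2990 T_B − 0.6293 T_C = -817.8 and 0.9542 T_B − 0.7771 T_C = -129.5.
Solving simultaneously: T_B = 1505 N, T_C = 2015 N.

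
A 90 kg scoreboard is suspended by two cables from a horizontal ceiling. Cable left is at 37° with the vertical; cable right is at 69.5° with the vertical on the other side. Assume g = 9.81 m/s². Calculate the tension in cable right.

Angles from the horizontal: cable left is 90° − 37° = 53°, cable right is 90° − 69.5° = 20.5°.
Weight W = 90 × 9.81 = 882.9 N acts straight down.
Horizontal: T_left cos 53° = T_right cos 20.5°  →  T_left = 1.556 T_right.
Vertical: T_left sin 53° + T_right sin 20.5° = 882.9.
Substituting the horizontal relation into the vertical equation gives 1.593 T_right = 882.9, so T_right = 554.2 N.

T_right ≈ 554 N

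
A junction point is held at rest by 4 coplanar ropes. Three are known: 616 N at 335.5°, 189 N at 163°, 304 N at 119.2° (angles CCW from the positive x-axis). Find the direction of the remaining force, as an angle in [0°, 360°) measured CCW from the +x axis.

θ ≈ 196°

Sum the known components: ΣF_x = 231.5 N, ΣF_y = 65.18 N.
For equilibrium the remaining force must supply (−ΣF_x, −ΣF_y) = (-231.5, -65.18) N.
Magnitude = √((-231.5)² + (-65.18)²) = 240.5 N; direction = atan2(-65.18, -231.5) = 195.7°.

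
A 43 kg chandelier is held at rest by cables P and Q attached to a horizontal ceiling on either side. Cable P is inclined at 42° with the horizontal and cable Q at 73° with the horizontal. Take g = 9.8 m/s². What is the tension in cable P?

T_P ≈ 136 N

Weight W = 43 × 9.8 = 421.4 N acts straight down.
Horizontal: T_P cos 42° = T_Q cos 73°  →  T_Q = 2.542 T_P.
Vertical: T_P sin 42° + T_Q sin 73° = 421.4.
Substituting the horizontal relation into the vertical equation gives 3.1 T_P = 421.4, so T_P = 135.9 N.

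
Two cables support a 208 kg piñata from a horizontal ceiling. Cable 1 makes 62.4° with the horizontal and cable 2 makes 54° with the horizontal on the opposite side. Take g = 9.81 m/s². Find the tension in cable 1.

T_1 ≈ 1340 N

Weight W = 208 × 9.81 = 2040 N acts straight down.
Horizontal: T_1 cos 62.4° = T_2 cos 54°  →  T_2 = 0.7882 T_1.
Vertical: T_1 sin 62.4° + T_2 sin 54° = 2040.
Substituting the horizontal relation into the vertical equation gives 1.524 T_1 = 2040, so T_1 = 1339 N.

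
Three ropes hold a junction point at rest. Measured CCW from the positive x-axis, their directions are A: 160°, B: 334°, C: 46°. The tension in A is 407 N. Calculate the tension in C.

T_C ≈ 44.7 N

Resolve: ΣF_x = 407 cos 160° + T_B cos 334° + T_C cos 46° = 0.
        ΣF_y = 407 sin 160° + T_B sin 334° + T_C sin 46° = 0.
The known terms sum to (-382.5, 139.2) N, so 0.8988 T_B + 0.6947 T_C = 382.5 and -0.4384 T_B + 0.7193 T_C = -139.2.
Solving simultaneously: T_B = 390.9 N, T_C = 44.73 N.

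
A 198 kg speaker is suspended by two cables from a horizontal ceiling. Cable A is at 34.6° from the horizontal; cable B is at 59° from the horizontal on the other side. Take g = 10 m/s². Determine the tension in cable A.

Weight W = 198 × 10 = 1980 N acts straight down.
Horizontal: T_A cos 34.6° = T_B cos 59°  →  T_B = 1.598 T_A.
Vertical: T_A sin 34.6° + T_B sin 59° = 1980.
Substituting the horizontal relation into the vertical equation gives 1.938 T_A = 1980, so T_A = 1022 N.

T_A ≈ 1020 N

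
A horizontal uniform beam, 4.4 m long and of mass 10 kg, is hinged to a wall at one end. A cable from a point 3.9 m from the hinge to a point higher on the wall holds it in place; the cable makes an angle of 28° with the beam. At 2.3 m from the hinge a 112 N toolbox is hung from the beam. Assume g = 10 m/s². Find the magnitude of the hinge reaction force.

Take torques about the hinge: T sin 28° · 3.9 = 10×10×2.2 + 112×2.3 = 477.6 N·m.
So T = 477.6 / (0.4695 × 3.9) = 260.85 N.
ΣF_x = 0: H_x = T cos 28° = 230.32 N.
ΣF_y = 0: H_y = (10×10 + 112) − T sin 28° = 212 − 122.46 = 89.538 N.
|H| = √(H_x² + H_y²) = √((230.32)² + (89.538)²) = 247.11 N.

|H| ≈ 247 N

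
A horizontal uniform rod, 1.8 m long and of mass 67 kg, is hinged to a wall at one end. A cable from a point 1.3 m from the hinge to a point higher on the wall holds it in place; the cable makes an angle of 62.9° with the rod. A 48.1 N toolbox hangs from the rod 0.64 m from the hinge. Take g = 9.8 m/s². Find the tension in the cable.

Take torques about the hinge: T sin 62.9° · 1.3 = 67×9.8×0.9 + 48.1×0.64 = 621.72 N·m.
So T = 621.72 / (0.8902 × 1.3) = 537.23 N.

T ≈ 537 N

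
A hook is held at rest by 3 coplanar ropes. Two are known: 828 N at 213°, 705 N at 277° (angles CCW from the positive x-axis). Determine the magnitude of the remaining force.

F ≈ 1300 N

Sum the known components: ΣF_x = -608.5 N, ΣF_y = -1151 N.
For equilibrium the remaining force must supply (−ΣF_x, −ΣF_y) = (608.5, 1151) N.
Magnitude = √((608.5)² + (1151)²) = 1302 N; direction = atan2(1151, 608.5) = 62.1°.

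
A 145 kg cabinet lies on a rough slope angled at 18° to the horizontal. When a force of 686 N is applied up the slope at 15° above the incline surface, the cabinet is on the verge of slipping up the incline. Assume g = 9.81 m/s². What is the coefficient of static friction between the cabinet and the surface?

On the verge of sliding up the incline, friction is at its maximum μN and acts down the slope.
Perpendicular to incline: N = W cos 18° − P sin 15° = 1353 − 177.5 = 1175 N.
Along incline: P cos 15° − μN = W sin 18° → μ = −(W sin 18° − P cos 15°) / N = 0.1898.

μ ≈ 0.190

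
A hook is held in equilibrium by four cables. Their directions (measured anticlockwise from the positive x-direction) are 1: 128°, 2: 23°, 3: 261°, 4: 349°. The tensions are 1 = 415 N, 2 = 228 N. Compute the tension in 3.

T_3 ≈ 400 N

Resolve: ΣF_x = 415 cos 128° + 228 cos 23° + T_3 cos 261° + T_4 cos 349° = 0.
        ΣF_y = 415 sin 128° + 228 sin 23° + T_3 sin 261° + T_4 sin 349° = 0.
The known terms sum to (-45.62, 416.1) N, so -0.1564 T_3 + 0.9816 T_4 = 45.62 and -0.9877 T_3 − 0.1908 T_4 = -416.1.
Solving simultaneously: T_3 = 400 N, T_4 = 110.2 N.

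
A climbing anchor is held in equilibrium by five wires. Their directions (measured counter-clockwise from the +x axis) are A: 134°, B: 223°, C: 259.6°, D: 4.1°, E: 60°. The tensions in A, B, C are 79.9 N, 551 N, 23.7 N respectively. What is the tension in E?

T_E ≈ 372 N

Resolve: ΣF_x = 79.9 cos 134° + 551 cos 223° + 23.7 cos 259.6° + T_D cos 4.1° + T_E cos 60° = 0.
        ΣF_y = 79.9 sin 134° + 551 sin 223° + 23.7 sin 259.6° + T_D sin 4.1° + T_E sin 60° = 0.
The known terms sum to (-462.8, -341.6) N, so 0.9974 T_D + 0.5000 T_E = 462.8 and 0.0715 T_D + 0.8660 T_E = 341.6.
Solving simultaneously: T_D = 277.7 N, T_E = 371.5 N.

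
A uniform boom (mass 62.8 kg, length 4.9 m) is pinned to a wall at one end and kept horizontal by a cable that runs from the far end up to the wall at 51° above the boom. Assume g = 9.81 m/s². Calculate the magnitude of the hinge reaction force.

Take torques about the hinge: T sin 51° · 4.9 = 62.8×9.81×2.45 = 1509.4 N·m.
So T = 1509.4 / (0.7771 × 4.9) = 396.37 N.
ΣF_x = 0: H_x = T cos 51° = 249.44 N.
ΣF_y = 0: H_y = (62.8×9.81) − T sin 51° = 616.07 − 308.03 = 308.03 N.
|H| = √(H_x² + H_y²) = √((249.44)² + (308.03)²) = 396.37 N.

|H| ≈ 396 N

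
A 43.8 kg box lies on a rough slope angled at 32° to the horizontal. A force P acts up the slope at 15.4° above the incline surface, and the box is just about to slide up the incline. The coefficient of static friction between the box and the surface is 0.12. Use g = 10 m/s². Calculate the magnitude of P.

P ≈ 278 N

On the verge of sliding up the incline, friction equals μN and acts down the slope.
Perpendicular: N + P sin 15.4° = W cos 32° = 371.4 N.
Along incline: P cos 15.4° = W sin 32° + μN  with W sin 32° = 232.1 N.
Solving the pair for P and N: P = 277.8 N, N = 297.7 N (and f = μN = 35.72 N).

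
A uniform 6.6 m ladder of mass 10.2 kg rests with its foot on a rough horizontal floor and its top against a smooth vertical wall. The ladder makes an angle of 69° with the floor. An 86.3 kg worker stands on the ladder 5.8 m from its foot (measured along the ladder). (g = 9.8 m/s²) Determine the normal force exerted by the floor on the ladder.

N_floor ≈ 946 N

ΣF_y = 0: N_floor = 10.2×9.8 + 86.3×9.8 = 945.7 N.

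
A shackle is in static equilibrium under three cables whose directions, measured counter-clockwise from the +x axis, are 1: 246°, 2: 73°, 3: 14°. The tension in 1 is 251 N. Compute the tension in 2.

T_2 ≈ 231 N

Resolve: ΣF_x = 251 cos 246° + T_2 cos 73° + T_3 cos 14° = 0.
        ΣF_y = 251 sin 246° + T_2 sin 73° + T_3 sin 14° = 0.
The known terms sum to (-102.1, -229.3) N, so 0.2924 T_2 + 0.9703 T_3 = 102.1 and 0.9563 T_2 + 0.2419 T_3 = 229.3.
Solving simultaneously: T_2 = 230.7 N, T_3 = 35.69 N.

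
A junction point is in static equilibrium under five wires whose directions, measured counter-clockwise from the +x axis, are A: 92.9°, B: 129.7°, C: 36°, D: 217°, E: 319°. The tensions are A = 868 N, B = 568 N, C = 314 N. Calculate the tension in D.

T_D ≈ 1050 N

Resolve: ΣF_x = 868 cos 92.9° + 568 cos 129.7° + 314 cos 36° + T_D cos 217° + T_E cos 319° = 0.
        ΣF_y = 868 sin 92.9° + 568 sin 129.7° + 314 sin 36° + T_D sin 217° + T_E sin 319° = 0.
The known terms sum to (-152.7, 1488) N, so -0.7986 T_D + 0.7547 T_E = 152.7 and -0.6018 T_D − 0.6561 T_E = -1488.
Solving simultaneously: T_D = 1046 N, T_E = 1309 N.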